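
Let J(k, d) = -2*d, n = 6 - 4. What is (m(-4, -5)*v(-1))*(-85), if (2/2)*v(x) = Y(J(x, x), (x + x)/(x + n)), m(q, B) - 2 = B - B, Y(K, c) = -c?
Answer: -340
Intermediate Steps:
n = 2
m(q, B) = 2 (m(q, B) = 2 + (B - B) = 2 + 0 = 2)
v(x) = -2*x/(2 + x) (v(x) = -(x + x)/(x + 2) = -2*x/(2 + x))
(m(-4, -5)*v(-1))*(-85) = (2*(-2*(-1)/(2 - 1)))*(-85) = (2*(-2*(-1)/1))*(-85) = (2*(-2*(-1)*1))*(-85) = (2*2)*(-85) = 4*(-85) = -340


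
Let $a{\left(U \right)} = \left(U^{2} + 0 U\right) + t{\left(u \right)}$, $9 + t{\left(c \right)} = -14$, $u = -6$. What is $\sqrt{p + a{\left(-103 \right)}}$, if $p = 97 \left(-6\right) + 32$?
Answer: $2 \sqrt{2509} \approx 100.18$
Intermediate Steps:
$p = -550$ ($p = -582 + 32 = -550$)
$t{\left(c \right)} = -23$ ($t{\left(c \right)} = -9 - 14 = -23$)
$a{\left(U \right)} = -23 + U^{2}$ ($a{\left(U \right)} = \left(U^{2} + 0 U\right) - 23 = \left(U^{2} + 0\right) - 23 = U^{2} - 23 = -23 + U^{2}$)
$\sqrt{p + a{\left(-103 \right)}} = \sqrt{-550 - \left(23 - \left(-103\right)^{2}\right)} = \sqrt{-550 + \left(-23 + 10609\right)} = \sqrt{-550 + 10586} = \sqrt{10036} = 2 \sqrt{2509}$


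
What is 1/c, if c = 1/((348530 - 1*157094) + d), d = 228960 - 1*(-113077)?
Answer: 533473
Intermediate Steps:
d = 342037 (d = 228960 + 113077 = 342037)
c = 1/533473 (c = 1/((348530 - 1*157094) + 342037) = 1/((348530 - 157094) + 342037) = 1/(191436 + 342037) = 1/533473 ≈ 1.8745e-6)
1/c = 1/(1/533473) = 533473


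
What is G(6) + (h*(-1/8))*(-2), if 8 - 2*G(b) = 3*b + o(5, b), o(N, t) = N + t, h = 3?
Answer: -39/4 ≈ -9.7500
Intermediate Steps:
G(b) = 3/2 - 2*b (G(b) = 4 - (3*b + (5 + b))/2 = 4 - (5 + 4*b)/2 = 4 + (-5/2 - 2*b) = 3/2 - 2*b)
G(6) + (h*(-1/8))*(-2) = (3/2 - 2*6) + (3*(-1/8))*(-2) = (3/2 - 12) + (3*(-1*⅛))*(-2) = -21/2 + (3*(-⅛))*(-2) = -21/2 - 3/8*(-2) = -21/2 + ¾ = -39/4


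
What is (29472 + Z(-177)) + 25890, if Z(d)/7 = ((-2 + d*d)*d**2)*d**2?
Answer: 215233522138011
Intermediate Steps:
Z(d) = 7*d**4*(-2 + d**2) (Z(d) = 7*(((-2 + d*d)*d**2)*d**2) = 7*(((-2 + d**2)*d**2)*d**2) = 7*((d**2*(-2 + d**2))*d**2) = 7*(d**4*(-2 + d**2)) = 7*d**4*(-2 + d**2))
(29472 + Z(-177)) + 25890 = (29472 + 7*(-177)**4*(-2 + (-177)**2)) + 25890 = (29472 + 7*981506241*(-2 + 31329)) + 25890 = (29472 + 7*981506241*31327) + 25890 = (29472 + 215233522082649) + 25890 = 215233522112121 + 25890 = 215233522138011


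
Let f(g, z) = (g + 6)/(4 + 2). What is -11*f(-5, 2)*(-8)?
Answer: 44/3 ≈ 14.667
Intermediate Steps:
f(g, z) = 1 + g/6 (f(g, z) = (6 + g)/6 = (6 + g)*(⅙) = 1 + g/6)
-11*f(-5, 2)*(-8) = -11*(1 + (⅙)*(-5))*(-8) = -11*(1 - ⅚)*(-8) = -11*⅙*(-8) = -11/6*(-8) = 44/3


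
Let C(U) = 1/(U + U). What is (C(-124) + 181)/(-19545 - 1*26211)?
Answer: -44887/11347488 ≈ -0.0039557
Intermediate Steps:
C(U) = 1/(2*U)
(C(-124) + 181)/(-19545 - 1*26211) = ((1/2)/(-124) + 181)/(-19545 - 1*26211) = ((1/2)*(-1/124) + 181)/(-19545 - 26211) = (-1/248 + 181)/(-45756) = (44887/248)*(-1/45756) = -44887/11347488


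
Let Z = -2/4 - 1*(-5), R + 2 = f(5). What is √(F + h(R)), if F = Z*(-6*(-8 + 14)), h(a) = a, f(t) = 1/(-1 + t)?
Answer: I*√655/2 ≈ 12.796*I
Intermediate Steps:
R = -7/4 (R = -2 + 1/(-1 + 5) = -2 + 1/4 = -2 + ¼ = -7/4 ≈ -1.7500)
Z = 9/2 (Z = -2*¼ + 5 = -½ + 5 = 9/2 ≈ 4.5000)
F = -162 (F = 9*(-6*(-8 + 14))/2 = 9*(-6*6)/2 = (9/2)*(-36) = -162)
√(F + h(R)) = √(-162 - 7/4) = √(-655/4) = I*√655/2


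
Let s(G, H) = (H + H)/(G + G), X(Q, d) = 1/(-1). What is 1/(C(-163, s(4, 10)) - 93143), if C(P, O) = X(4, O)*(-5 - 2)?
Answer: -1/93136 ≈ -1.0737e-5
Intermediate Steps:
X(Q, d) = -1
s(G, H) = H/G (s(G, H) = (2*H)/((2*G)) = (2*H)*(1/(2*G)) = H/G)
C(P, O) = 7 (C(P, O) = -(-5 - 2) = -1*(-7) = 7)
1/(C(-163, s(4, 10)) - 93143) = 1/(7 - 93143) = 1/(-93136) = -1/93136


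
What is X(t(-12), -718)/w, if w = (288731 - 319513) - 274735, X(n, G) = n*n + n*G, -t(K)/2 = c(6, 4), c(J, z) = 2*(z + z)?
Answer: -8000/101839 ≈ -0.078555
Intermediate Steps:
c(J, z) = 4*z (c(J, z) = 2*(2*z) = 4*z)
t(K) = -32 (t(K) = -8*4 = -2*16 = -32)
X(n, G) = n² + G*n
w = -305517 (w = -30782 - 274735 = -305517)
X(t(-12), -718)/w = -32*(-718 - 32)/(-305517) = -32*(-750)*(-1/305517) = 24000*(-1/305517) = -8000/101839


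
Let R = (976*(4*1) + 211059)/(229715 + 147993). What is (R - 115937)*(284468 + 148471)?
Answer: -18958449651325587/377708 ≈ -5.0193e+10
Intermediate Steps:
R = 214963/377708 (R = (976*4 + 211059)/377708 = (3904 + 211059)*(1/377708) = 214963*(1/377708) = 214963/377708 ≈ 0.56913)
(R - 115937)*(284468 + 148471) = (214963/377708 - 115937)*(284468 + 148471) = -43790117433/377708*432939 = -18958449651325587/377708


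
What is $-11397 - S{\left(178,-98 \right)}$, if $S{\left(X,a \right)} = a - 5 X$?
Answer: $-10409$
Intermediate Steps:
$-11397 - S{\left(178,-98 \right)} = -11397 - \left(-98 - 890\right) = -11397 - -988 = -11397 + 988 = -10409$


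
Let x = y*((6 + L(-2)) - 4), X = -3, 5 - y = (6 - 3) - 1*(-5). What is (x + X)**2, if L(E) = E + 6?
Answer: 441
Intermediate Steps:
L(E) = 6 + E
y = -3 (y = 5 - ((6 - 3) - 1*(-5)) = 5 - (3 + 5) = 5 - 1*8 = 5 - 8 = -3)
x = -18 (x = -3*((6 + (6 - 2)) - 4) = -3*((6 + 4) - 4) = -3*(10 - 4) = -3*6 = -18)
(x + X)**2 = (-18 - 3)**2 = (-21)**2 = 441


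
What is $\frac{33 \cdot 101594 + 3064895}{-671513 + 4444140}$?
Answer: $\frac{6417497}{3772627} \approx 1.7011$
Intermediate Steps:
$\frac{33 \cdot 101594 + 3064895}{-671513 + 4444140} = \frac{3352602 + 3064895}{3772627} = 6417497 \cdot \frac{1}{3772627} = \frac{6417497}{3772627}$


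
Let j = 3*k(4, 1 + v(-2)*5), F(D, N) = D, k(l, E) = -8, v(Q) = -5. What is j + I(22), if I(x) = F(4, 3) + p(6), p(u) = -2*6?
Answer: -32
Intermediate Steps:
p(u) = -12
j = -24 (j = 3*(-8) = -24)
I(x) = -8 (I(x) = 4 - 12 = -8)
j + I(22) = -24 - 8 = -32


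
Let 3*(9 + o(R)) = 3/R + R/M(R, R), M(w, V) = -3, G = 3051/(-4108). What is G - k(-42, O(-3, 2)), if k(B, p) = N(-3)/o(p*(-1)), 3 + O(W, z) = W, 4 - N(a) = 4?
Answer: -3051/4108 ≈ -0.74270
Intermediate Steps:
N(a) = 0 (N(a) = 4 - 1*4 = 4 - 4 = 0)
O(W, z) = -3 + W
G = -3051/4108 (G = 3051*(-1/4108) = -3051/4108 ≈ -0.74270)
o(R) = -9 + 1/R - R/9 (o(R) = -9 + (3/R + R/(-3))/3 = -9 + (3/R + R*(-⅓))/3 = -9 + (3/R - R/3)/3 = -9 + (1/R - R/9) = -9 + 1/R - R/9)
k(B, p) = 0 (k(B, p) = 0/(-9 + 1/(p*(-1)) - p*(-1)/9) = 0/(-9 + 1/(-p) - (-1)*p/9) = 0/(-9 - 1/p + p/9) = 0)
G - k(-42, O(-3, 2)) = -3051/4108 - 1*0 = -3051/4108 + 0 = -3051/4108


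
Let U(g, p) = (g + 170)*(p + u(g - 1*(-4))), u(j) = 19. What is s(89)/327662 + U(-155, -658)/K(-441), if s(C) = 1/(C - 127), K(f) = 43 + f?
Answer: 59672164931/2477780044 ≈ 24.083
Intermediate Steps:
U(g, p) = (19 + p)*(170 + g) (U(g, p) = (g + 170)*(p + 19) = (170 + g)*(19 + p) = (19 + p)*(170 + g))
s(C) = 1/(-127 + C)
s(89)/327662 + U(-155, -658)/K(-441) = 1/((-127 + 89)*327662) + (3230 + 19*(-155) + 170*(-658) - 155*(-658))/(43 - 441) = (1/327662)/(-38) + (3230 - 2945 - 111860 + 101990)/(-398) = -1/38*1/327662 - 9585*(-1/398) = -1/12451156 + 9585/398 = 59672164931/2477780044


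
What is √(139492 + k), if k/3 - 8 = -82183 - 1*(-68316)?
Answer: √97915 ≈ 312.91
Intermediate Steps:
k = -41577 (k = 24 + 3*(-82183 - 1*(-68316)) = 24 + 3*(-82183 + 68316) = 24 + 3*(-13867) = 24 - 41601 = -41577)
√(139492 + k) = √(139492 - 41577) = √97915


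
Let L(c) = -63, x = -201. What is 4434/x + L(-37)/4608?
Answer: -757205/34304 ≈ -22.073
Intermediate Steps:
4434/x + L(-37)/4608 = 4434/(-201) - 63/4608 = 4434*(-1/201) - 63*1/4608 = -1478/67 - 7/512 = -757205/34304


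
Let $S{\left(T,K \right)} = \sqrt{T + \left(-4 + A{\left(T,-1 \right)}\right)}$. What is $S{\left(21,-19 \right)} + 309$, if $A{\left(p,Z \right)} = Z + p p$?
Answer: $309 + \sqrt{457} \approx 330.38$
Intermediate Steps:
$A{\left(p,Z \right)} = Z + p^{2}$
$S{\left(T,K \right)} = \sqrt{-5 + T + T^{2}}$ ($S{\left(T,K \right)} = \sqrt{T + \left(-4 + \left(-1 + T^{2}\right)\right)} = \sqrt{T + \left(-5 + T^{2}\right)} = \sqrt{-5 + T + T^{2}}$)
$S{\left(21,-19 \right)} + 309 = \sqrt{-5 + 21 + 21^{2}} + 309 = \sqrt{-5 + 21 + 441} + 309 = \sqrt{457} + 309 = 309 + \sqrt{457}$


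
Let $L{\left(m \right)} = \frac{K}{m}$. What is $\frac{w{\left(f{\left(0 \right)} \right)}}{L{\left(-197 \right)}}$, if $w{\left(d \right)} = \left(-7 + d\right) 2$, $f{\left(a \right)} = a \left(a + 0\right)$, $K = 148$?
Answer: $\frac{1379}{74} \approx 18.635$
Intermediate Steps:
$f{\left(a \right)} = a^{2}$ ($f{\left(a \right)} = a a = a^{2}$)
$w{\left(d \right)} = -14 + 2 d$
$L{\left(m \right)} = \frac{148}{m}$
$\frac{w{\left(f{\left(0 \right)} \right)}}{L{\left(-197 \right)}} = \frac{-14 + 2 \cdot 0^{2}}{148 \frac{1}{-197}} = \frac{-14 + 2 \cdot 0}{148 \left(- \frac{1}{197}\right)} = \frac{-14 + 0}{- \frac{148}{197}} = \left(-14\right) \left(- \frac{197}{148}\right) = \frac{1379}{74}$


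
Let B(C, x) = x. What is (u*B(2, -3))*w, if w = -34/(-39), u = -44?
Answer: 1496/13 ≈ 115.08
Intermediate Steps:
w = 34/39 (w = -34*(-1/39) = 34/39 ≈ 0.87179)
(u*B(2, -3))*w = -44*(-3)*(34/39) = 132*(34/39) = 1496/13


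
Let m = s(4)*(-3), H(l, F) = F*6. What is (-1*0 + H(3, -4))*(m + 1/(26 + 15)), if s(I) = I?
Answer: 11784/41 ≈ 287.41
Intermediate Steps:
H(l, F) = 6*F
m = -12 (m = 4*(-3) = -12)
(-1*0 + H(3, -4))*(m + 1/(26 + 15)) = (-1*0 + 6*(-4))*(-12 + 1/(26 + 15)) = (0 - 24)*(-12 + 1/41) = -24*(-12 + 1/41) = -24*(-491/41) = 11784/41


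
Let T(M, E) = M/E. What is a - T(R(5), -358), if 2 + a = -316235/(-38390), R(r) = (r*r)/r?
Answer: 4295842/687181 ≈ 6.2514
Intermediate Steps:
R(r) = r (R(r) = r²/r = r)
a = 47891/7678 (a = -2 - 316235/(-38390) = -2 - 316235*(-1/38390) = -2 + 63247/7678 = 47891/7678 ≈ 6.2374)
a - T(R(5), -358) = 47891/7678 - 5/(-358) = 47891/7678 - 5*(-1)/358 = 47891/7678 - 1*(-5/358) = 47891/7678 + 5/358 = 4295842/687181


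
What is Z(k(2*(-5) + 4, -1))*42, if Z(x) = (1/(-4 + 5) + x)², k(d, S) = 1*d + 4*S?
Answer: 3402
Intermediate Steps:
k(d, S) = d + 4*S
Z(x) = (1 + x)² (Z(x) = (1/1 + x)² = (1 + x)²)
Z(k(2*(-5) + 4, -1))*42 = (1 + ((2*(-5) + 4) + 4*(-1)))²*42 = (1 + ((-10 + 4) - 4))²*42 = (1 + (-6 - 4))²*42 = (1 - 10)²*42 = (-9)²*42 = 81*42 = 3402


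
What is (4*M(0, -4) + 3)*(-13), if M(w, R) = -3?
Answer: 117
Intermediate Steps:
(4*M(0, -4) + 3)*(-13) = (4*(-3) + 3)*(-13) = (-12 + 3)*(-13) = -9*(-13) = 117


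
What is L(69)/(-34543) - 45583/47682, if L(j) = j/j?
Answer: -1574621251/1647079326 ≈ -0.95601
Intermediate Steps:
L(j) = 1
L(69)/(-34543) - 45583/47682 = 1/(-34543) - 45583/47682 = 1*(-1/34543) - 45583*1/47682 = -1/34543 - 45583/47682 = -1574621251/1647079326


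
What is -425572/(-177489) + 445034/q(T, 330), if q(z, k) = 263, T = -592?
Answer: 79100565062/46679607 ≈ 1694.5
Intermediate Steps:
-425572/(-177489) + 445034/q(T, 330) = -425572/(-177489) + 445034/263 = -425572*(-1/177489) + 445034*(1/263) = 425572/177489 + 445034/263 = 79100565062/46679607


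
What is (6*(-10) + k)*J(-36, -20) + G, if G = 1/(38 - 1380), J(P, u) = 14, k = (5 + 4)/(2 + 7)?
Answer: -1108493/1342 ≈ -826.00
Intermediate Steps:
k = 1 (k = 9/9 = 9*(1/9) = 1)
G = -1/1342 (G = 1/(-1342) = -1/1342 ≈ -0.00074516)
(6*(-10) + k)*J(-36, -20) + G = (6*(-10) + 1)*14 - 1/1342 = (-60 + 1)*14 - 1/1342 = -59*14 - 1/1342 = -826 - 1/1342 = -1108493/1342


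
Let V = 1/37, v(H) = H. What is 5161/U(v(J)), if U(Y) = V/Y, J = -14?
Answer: -2673398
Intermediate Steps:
V = 1/37 ≈ 0.027027
U(Y) = 1/(37*Y)
5161/U(v(J)) = 5161/(((1/37)/(-14))) = 5161/(((1/37)*(-1/14))) = 5161/(-1/518) = 5161*(-518) = -2673398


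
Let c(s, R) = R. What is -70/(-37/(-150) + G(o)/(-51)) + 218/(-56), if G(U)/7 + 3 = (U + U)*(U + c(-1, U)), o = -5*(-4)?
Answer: -18619663/5210996 ≈ -3.5731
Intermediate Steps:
o = 20
G(U) = -21 + 28*U² (G(U) = -21 + 7*((U + U)*(U + U)) = -21 + 7*((2*U)*(2*U)) = -21 + 7*(4*U²) = -21 + 28*U²)
-70/(-37/(-150) + G(o)/(-51)) + 218/(-56) = -70/(-37/(-150) + (-21 + 28*20²)/(-51)) + 218/(-56) = -70/(-37*(-1/150) + (-21 + 28*400)*(-1/51)) + 218*(-1/56) = -70/(37/150 + (-21 + 11200)*(-1/51)) - 109/28 = -70/(37/150 + 11179*(-1/51)) - 109/28 = -70/(37/150 - 11179/51) - 109/28 = -70/(-186107/850) - 109/28 = -70*(-850/186107) - 109/28 = 59500/186107 - 109/28 = -18619663/5210996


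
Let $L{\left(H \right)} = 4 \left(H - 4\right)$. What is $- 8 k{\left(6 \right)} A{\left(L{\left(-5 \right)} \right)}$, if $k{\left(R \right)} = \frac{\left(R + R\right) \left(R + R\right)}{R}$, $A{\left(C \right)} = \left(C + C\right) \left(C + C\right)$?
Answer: $-995328$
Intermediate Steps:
$L{\left(H \right)} = -16 + 4 H$ ($L{\left(H \right)} = 4 \left(-4 + H\right) = -16 + 4 H$)
$A{\left(C \right)} = 4 C^{2}$ ($A{\left(C \right)} = 2 C 2 C = 4 C^{2}$)
$k{\left(R \right)} = 4 R$ ($k{\left(R \right)} = \frac{2 R 2 R}{R} = \frac{4 R^{2}}{R} = 4 R$)
$- 8 k{\left(6 \right)} A{\left(L{\left(-5 \right)} \right)} = - 8 \cdot 4 \cdot 6 \cdot 4 \left(-16 + 4 \left(-5\right)\right)^{2} = \left(-8\right) 24 \cdot 4 \left(-16 - 20\right)^{2} = - 192 \cdot 4 \left(-36\right)^{2} = - 192 \cdot 4 \cdot 1296 = \left(-192\right) 5184 = -995328$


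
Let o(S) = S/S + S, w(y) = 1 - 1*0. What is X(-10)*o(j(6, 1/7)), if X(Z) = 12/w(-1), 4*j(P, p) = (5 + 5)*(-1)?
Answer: -18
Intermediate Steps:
w(y) = 1 (w(y) = 1 + 0 = 1)
j(P, p) = -5/2 (j(P, p) = ((5 + 5)*(-1))/4 = (10*(-1))/4 = (¼)*(-10) = -5/2)
X(Z) = 12 (X(Z) = 12/1 = 12*1 = 12)
o(S) = 1 + S
X(-10)*o(j(6, 1/7)) = 12*(1 - 5/2) = 12*(-3/2) = -18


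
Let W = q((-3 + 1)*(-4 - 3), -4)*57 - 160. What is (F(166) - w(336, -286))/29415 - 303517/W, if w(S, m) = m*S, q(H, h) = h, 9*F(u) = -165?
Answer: 26895692069/34239060 ≈ 785.53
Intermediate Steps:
F(u) = -55/3 (F(u) = (⅑)*(-165) = -55/3)
w(S, m) = S*m
W = -388 (W = -4*57 - 160 = -228 - 160 = -388)
(F(166) - w(336, -286))/29415 - 303517/W = (-55/3 - 336*(-286))/29415 - 303517/(-388) = (-55/3 - 1*(-96096))*(1/29415) - 303517*(-1/388) = (-55/3 + 96096)*(1/29415) + 303517/388 = (288233/3)*(1/29415) + 303517/388 = 288233/88245 + 303517/388 = 26895692069/34239060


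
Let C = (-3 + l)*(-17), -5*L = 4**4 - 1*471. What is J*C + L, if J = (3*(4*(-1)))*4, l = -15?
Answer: -14645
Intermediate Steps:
L = 43 (L = -(4**4 - 1*471)/5 = -(256 - 471)/5 = -1/5*(-215) = 43)
C = 306 (C = (-3 - 15)*(-17) = -18*(-17) = 306)
J = -48 (J = (3*(-4))*4 = -12*4 = -48)
J*C + L = -48*306 + 43 = -14688 + 43 = -14645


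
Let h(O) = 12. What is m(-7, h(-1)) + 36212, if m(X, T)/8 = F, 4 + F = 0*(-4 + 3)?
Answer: 36180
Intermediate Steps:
F = -4 (F = -4 + 0*(-4 + 3) = -4 + 0*(-1) = -4 + 0 = -4)
m(X, T) = -32 (m(X, T) = 8*(-4) = -32)
m(-7, h(-1)) + 36212 = -32 + 36212 = 36180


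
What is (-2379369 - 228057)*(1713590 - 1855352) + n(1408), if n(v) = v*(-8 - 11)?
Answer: 369633897860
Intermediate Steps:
n(v) = -19*v (n(v) = v*(-19) = -19*v)
(-2379369 - 228057)*(1713590 - 1855352) + n(1408) = (-2379369 - 228057)*(1713590 - 1855352) - 19*1408 = -2607426*(-141762) - 26752 = 369633924612 - 26752 = 369633897860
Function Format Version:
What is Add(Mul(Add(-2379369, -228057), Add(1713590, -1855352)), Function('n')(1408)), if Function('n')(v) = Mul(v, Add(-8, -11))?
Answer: 369633897860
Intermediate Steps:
Function('n')(v) = Mul(-19, v) (Function('n')(v) = Mul(v, -19) = Mul(-19, v))
Add(Mul(Add(-2379369, -228057), Add(1713590, -1855352)), Function('n')(1408)) = Add(Mul(Add(-2379369, -228057), Add(1713590, -1855352)), Mul(-19, 1408)) = Add(Mul(-2607426, -141762), -26752) = Add(369633924612, -26752) = 369633897860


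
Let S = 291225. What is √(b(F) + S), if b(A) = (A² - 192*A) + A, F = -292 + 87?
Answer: √372405 ≈ 610.25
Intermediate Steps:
F = -205
b(A) = A² - 191*A
√(b(F) + S) = √(-205*(-191 - 205) + 291225) = √(-205*(-396) + 291225) = √(81180 + 291225) = √372405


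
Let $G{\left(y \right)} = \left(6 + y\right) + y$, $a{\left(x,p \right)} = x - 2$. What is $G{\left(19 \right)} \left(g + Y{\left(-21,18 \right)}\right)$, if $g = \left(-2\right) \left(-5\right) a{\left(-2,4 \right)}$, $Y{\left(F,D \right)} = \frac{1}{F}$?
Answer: $- \frac{37004}{21} \approx -1762.1$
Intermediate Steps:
$a{\left(x,p \right)} = -2 + x$
$g = -40$ ($g = \left(-2\right) \left(-5\right) \left(-2 - 2\right) = 10 \left(-4\right) = -40$)
$G{\left(y \right)} = 6 + 2 y$
$G{\left(19 \right)} \left(g + Y{\left(-21,18 \right)}\right) = \left(6 + 2 \cdot 19\right) \left(-40 + \frac{1}{-21}\right) = \left(6 + 38\right) \left(-40 - \frac{1}{21}\right) = 44 \left(- \frac{841}{21}\right) = - \frac{37004}{21}$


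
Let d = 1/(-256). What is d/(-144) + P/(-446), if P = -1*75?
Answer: 1382623/8220672 ≈ 0.16819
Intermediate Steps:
d = -1/256 ≈ -0.0039063
P = -75
d/(-144) + P/(-446) = -1/256/(-144) - 75/(-446) = -1/256*(-1/144) - 75*(-1/446) = 1/36864 + 75/446 = 1382623/8220672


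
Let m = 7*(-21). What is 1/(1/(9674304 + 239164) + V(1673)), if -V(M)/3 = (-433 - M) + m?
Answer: 9913468/67005130213 ≈ 0.00014795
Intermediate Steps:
m = -147
V(M) = 1740 + 3*M (V(M) = -3*((-433 - M) - 147) = -3*(-580 - M) = 1740 + 3*M)
1/(1/(9674304 + 239164) + V(1673)) = 1/(1/(9674304 + 239164) + (1740 + 3*1673)) = 1/(1/9913468 + (1740 + 5019)) = 1/(1/9913468 + 6759) = 1/(67005130213/9913468) = 9913468/67005130213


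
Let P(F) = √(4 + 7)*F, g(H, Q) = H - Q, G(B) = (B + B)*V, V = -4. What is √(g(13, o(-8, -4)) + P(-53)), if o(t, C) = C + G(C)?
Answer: √(-15 - 53*√11) ≈ 13.812*I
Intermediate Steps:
G(B) = -8*B (G(B) = (B + B)*(-4) = (2*B)*(-4) = -8*B)
o(t, C) = -7*C (o(t, C) = C - 8*C = -7*C)
P(F) = F*√11 (P(F) = √11*F = F*√11)
√(g(13, o(-8, -4)) + P(-53)) = √((13 - (-7)*(-4)) - 53*√11) = √((13 - 1*28) - 53*√11) = √((13 - 28) - 53*√11) = √(-15 - 53*√11)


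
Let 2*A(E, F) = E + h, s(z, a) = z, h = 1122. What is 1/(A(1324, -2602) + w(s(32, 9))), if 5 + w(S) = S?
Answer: 1/1250 ≈ 0.00080000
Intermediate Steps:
w(S) = -5 + S
A(E, F) = 561 + E/2 (A(E, F) = (E + 1122)/2 = (1122 + E)/2 = 561 + E/2)
1/(A(1324, -2602) + w(s(32, 9))) = 1/((561 + (½)*1324) + (-5 + 32)) = 1/((561 + 662) + 27) = 1/(1223 + 27) = 1/1250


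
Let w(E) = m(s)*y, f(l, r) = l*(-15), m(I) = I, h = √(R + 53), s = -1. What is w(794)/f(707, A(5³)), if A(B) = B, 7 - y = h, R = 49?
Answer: 1/1515 - √102/10605 ≈ -0.00029227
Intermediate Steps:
h = √102 (h = √(49 + 53) = √102 ≈ 10.100)
y = 7 - √102 ≈ -3.0995
f(l, r) = -15*l
w(E) = -7 + √102 (w(E) = -(7 - √102) = -7 + √102)
w(794)/f(707, A(5³)) = (-7 + √102)/((-15*707)) = (-7 + √102)/(-10605) = (-7 + √102)*(-1/10605) = 1/1515 - √102/10605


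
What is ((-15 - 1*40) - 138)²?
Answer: 37249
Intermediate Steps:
((-15 - 1*40) - 138)² = ((-15 - 40) - 138)² = (-55 - 138)² = (-193)² = 37249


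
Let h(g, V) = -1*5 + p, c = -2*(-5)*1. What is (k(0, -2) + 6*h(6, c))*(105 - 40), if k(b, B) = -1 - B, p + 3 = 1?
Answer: -2665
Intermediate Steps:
p = -2 (p = -3 + 1 = -2)
c = 10 (c = 10*1 = 10)
h(g, V) = -7 (h(g, V) = -1*5 - 2 = -5 - 2 = -7)
(k(0, -2) + 6*h(6, c))*(105 - 40) = ((-1 - 1*(-2)) + 6*(-7))*(105 - 40) = ((-1 + 2) - 42)*65 = (1 - 42)*65 = -41*65 = -2665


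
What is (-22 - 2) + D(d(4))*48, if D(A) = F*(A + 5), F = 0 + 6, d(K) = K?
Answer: 2568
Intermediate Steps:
F = 6
D(A) = 30 + 6*A (D(A) = 6*(A + 5) = 6*(5 + A) = 30 + 6*A)
(-22 - 2) + D(d(4))*48 = (-22 - 2) + (30 + 6*4)*48 = -24 + (30 + 24)*48 = -24 + 54*48 = -24 + 2592 = 2568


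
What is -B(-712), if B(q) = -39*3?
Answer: 117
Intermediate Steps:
B(q) = -117
-B(-712) = -1*(-117) = 117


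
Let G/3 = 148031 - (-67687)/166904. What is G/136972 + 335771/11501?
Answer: 275115686138551/8481495809248 ≈ 32.437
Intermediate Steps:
G = 74121101133/166904 (G = 3*(148031 - (-67687)/166904) = 3*(148031 - 1*(-67687/166904)) = 3*(148031 + 67687/166904) = 3*(24707033711/166904) = 74121101133/166904 ≈ 4.4409e+5)
G/136972 + 335771/11501 = (74121101133/166904)/136972 + 335771/11501 = (74121101133/166904)*(1/136972) + 335771*(1/11501) = 74121101133/22861174688 + 335771/11501 = 275115686138551/8481495809248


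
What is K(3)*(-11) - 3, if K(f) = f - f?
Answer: -3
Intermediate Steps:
K(f) = 0
K(3)*(-11) - 3 = 0*(-11) - 3 = 0 - 3 = -3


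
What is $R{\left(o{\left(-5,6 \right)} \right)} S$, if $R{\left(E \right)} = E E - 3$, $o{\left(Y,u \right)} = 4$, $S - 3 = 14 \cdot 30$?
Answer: $5499$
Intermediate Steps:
$S = 423$ ($S = 3 + 14 \cdot 30 = 3 + 420 = 423$)
$R{\left(E \right)} = -3 + E^{2}$ ($R{\left(E \right)} = E^{2} - 3 = -3 + E^{2}$)
$R{\left(o{\left(-5,6 \right)} \right)} S = \left(-3 + 4^{2}\right) 423 = \left(-3 + 16\right) 423 = 13 \cdot 423 = 5499$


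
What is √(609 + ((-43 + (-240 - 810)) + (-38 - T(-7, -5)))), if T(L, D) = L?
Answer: I*√515 ≈ 22.694*I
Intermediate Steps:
√(609 + ((-43 + (-240 - 810)) + (-38 - T(-7, -5)))) = √(609 + ((-43 + (-240 - 810)) + (-38 - 1*(-7)))) = √(609 + ((-43 - 1050) + (-38 + 7))) = √(609 + (-1093 - 31)) = √(609 - 1124) = √(-515) = I*√515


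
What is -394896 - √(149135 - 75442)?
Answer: -394896 - √73693 ≈ -3.9517e+5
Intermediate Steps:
-394896 - √(149135 - 75442) = -394896 - √73693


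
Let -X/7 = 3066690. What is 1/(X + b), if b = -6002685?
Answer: -1/27469515 ≈ -3.6404e-8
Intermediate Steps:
X = -21466830 (X = -7*3066690 = -21466830)
1/(X + b) = 1/(-21466830 - 6002685) = 1/(-27469515) = -1/27469515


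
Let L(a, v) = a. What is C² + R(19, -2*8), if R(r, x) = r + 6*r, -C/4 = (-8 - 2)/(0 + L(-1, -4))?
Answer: 1733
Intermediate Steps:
C = -40 (C = -4*(-8 - 2)/(0 - 1) = -(-40)/(-1) = -(-40)*(-1) = -4*10 = -40)
R(r, x) = 7*r
C² + R(19, -2*8) = (-40)² + 7*19 = 1600 + 133 = 1733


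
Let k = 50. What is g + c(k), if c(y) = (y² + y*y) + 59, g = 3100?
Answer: 8159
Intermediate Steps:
c(y) = 59 + 2*y² (c(y) = (y² + y²) + 59 = 2*y² + 59 = 59 + 2*y²)
g + c(k) = 3100 + (59 + 2*50²) = 3100 + (59 + 2*2500) = 3100 + (59 + 5000) = 3100 + 5059 = 8159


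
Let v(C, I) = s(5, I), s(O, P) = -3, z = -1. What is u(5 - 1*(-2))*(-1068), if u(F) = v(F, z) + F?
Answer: -4272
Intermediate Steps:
v(C, I) = -3
u(F) = -3 + F
u(5 - 1*(-2))*(-1068) = (-3 + (5 - 1*(-2)))*(-1068) = (-3 + (5 + 2))*(-1068) = (-3 + 7)*(-1068) = 4*(-1068) = -4272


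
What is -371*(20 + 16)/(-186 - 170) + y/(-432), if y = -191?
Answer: 1459447/38448 ≈ 37.959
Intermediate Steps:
-371*(20 + 16)/(-186 - 170) + y/(-432) = -371*(20 + 16)/(-186 - 170) - 191/(-432) = -371/((-356/36)) - 191*(-1/432) = -371/((-356*1/36)) + 191/432 = -371/(-89/9) + 191/432 = -371*(-9/89) + 191/432 = 3339/89 + 191/432 = 1459447/38448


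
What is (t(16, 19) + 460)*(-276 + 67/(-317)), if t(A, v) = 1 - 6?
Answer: -39839345/317 ≈ -1.2568e+5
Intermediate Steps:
t(A, v) = -5
(t(16, 19) + 460)*(-276 + 67/(-317)) = (-5 + 460)*(-276 + 67/(-317)) = 455*(-276 + 67*(-1/317)) = 455*(-276 - 67/317) = 455*(-87559/317) = -39839345/317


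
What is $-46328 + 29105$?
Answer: $-17223$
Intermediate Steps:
$-46328 + 29105 = -17223$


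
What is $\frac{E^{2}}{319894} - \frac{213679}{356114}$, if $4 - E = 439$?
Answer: $- \frac{242239594}{28479682979} \approx -0.0085057$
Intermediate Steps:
$E = -435$ ($E = 4 - 439 = -435$)
$\frac{E^{2}}{319894} - \frac{213679}{356114} = \frac{\left(-435\right)^{2}}{319894} - \frac{213679}{356114} = 189225 \cdot \frac{1}{319894} - \frac{213679}{356114} = \frac{189225}{319894} - \frac{213679}{356114} = - \frac{242239594}{28479682979}$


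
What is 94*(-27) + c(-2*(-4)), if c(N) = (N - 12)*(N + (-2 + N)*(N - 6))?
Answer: -2618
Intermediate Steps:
c(N) = (-12 + N)*(N + (-6 + N)*(-2 + N)) (c(N) = (-12 + N)*(N + (-2 + N)*(-6 + N)) = (-12 + N)*(N + (-6 + N)*(-2 + N)))
94*(-27) + c(-2*(-4)) = 94*(-27) + (-144 + (-2*(-4))³ - 19*(-2*(-4))² + 96*(-2*(-4))) = -2538 + (-144 + 8³ - 19*8² + 96*8) = -2538 + (-144 + 512 - 19*64 + 768) = -2538 + (-144 + 512 - 1216 + 768) = -2538 - 80 = -2618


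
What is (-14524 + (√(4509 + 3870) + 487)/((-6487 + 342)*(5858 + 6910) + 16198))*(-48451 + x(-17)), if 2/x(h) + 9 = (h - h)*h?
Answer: 165602665813702625/235329486 + 436061*√19/33618498 ≈ 7.0371e+8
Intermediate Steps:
x(h) = -2/9 (x(h) = 2/(-9 + (h - h)*h) = 2/(-9 + 0*h) = 2/(-9 + 0) = 2/(-9) = 2*(-⅑) = -2/9)
(-14524 + (√(4509 + 3870) + 487)/((-6487 + 342)*(5858 + 6910) + 16198))*(-48451 + x(-17)) = (-14524 + (√(4509 + 3870) + 487)/((-6487 + 342)*(5858 + 6910) + 16198))*(-48451 - 2/9) = (-14524 + (√8379 + 487)/(-6145*12768 + 16198))*(-436061/9) = (-14524 + (21*√19 + 487)/(-78459360 + 16198))*(-436061/9) = (-14524 + (487 + 21*√19)/(-78443162))*(-436061/9) = (-14524 + (487 + 21*√19)*(-1/78443162))*(-436061/9) = (-14524 + (-487/78443162 - 3*√19/11206166))*(-436061/9) = (-1139308485375/78443162 - 3*√19/11206166)*(-436061/9) = 165602665813702625/235329486 + 436061*√19/33618498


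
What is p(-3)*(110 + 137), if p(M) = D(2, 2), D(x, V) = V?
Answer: 494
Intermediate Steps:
p(M) = 2
p(-3)*(110 + 137) = 2*(110 + 137) = 2*247 = 494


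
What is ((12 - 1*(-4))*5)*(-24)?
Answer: -1920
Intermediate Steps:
((12 - 1*(-4))*5)*(-24) = ((12 + 4)*5)*(-24) = (16*5)*(-24) = 80*(-24) = -1920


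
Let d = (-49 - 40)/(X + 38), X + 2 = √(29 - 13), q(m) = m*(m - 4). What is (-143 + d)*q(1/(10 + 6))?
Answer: 365967/10240 ≈ 35.739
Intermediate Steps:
q(m) = m*(-4 + m)
X = 2 (X = -2 + √(29 - 13) = -2 + √16 = -2 + 4 = 2)
d = -89/40 (d = (-49 - 40)/(2 + 38) = -89/40 ≈ -2.2250)
(-143 + d)*q(1/(10 + 6)) = (-143 - 89/40)*((-4 + 1/(10 + 6))/(10 + 6)) = -5809*(-4 + 1/16)/(40*16) = -5809*(-4 + 1/16)/640 = -5809*(-63)/(640*16) = -5809/40*(-63/256) = 365967/10240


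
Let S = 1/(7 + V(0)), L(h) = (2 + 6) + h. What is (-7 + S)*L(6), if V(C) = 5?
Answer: -581/6 ≈ -96.833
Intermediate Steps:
L(h) = 8 + h
S = 1/12 (S = 1/(7 + 5) = 1/12 ≈ 0.083333)
(-7 + S)*L(6) = (-7 + 1/12)*(8 + 6) = -83/12*14 = -581/6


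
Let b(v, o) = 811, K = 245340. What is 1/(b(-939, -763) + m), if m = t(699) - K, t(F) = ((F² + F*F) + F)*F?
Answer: 1/683308270 ≈ 1.4635e-9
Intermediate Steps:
t(F) = F*(F + 2*F²) (t(F) = ((F² + F²) + F)*F = (2*F² + F)*F = (F + 2*F²)*F = F*(F + 2*F²))
m = 683307459 (m = 699²*(1 + 2*699) - 1*245340 = 488601*(1 + 1398) - 245340 = 488601*1399 - 245340 = 683552799 - 245340 = 683307459)
1/(b(-939, -763) + m) = 1/(811 + 683307459) = 1/683308270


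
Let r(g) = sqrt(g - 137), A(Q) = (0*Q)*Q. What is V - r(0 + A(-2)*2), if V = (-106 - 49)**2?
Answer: 24025 - I*sqrt(137) ≈ 24025.0 - 11.705*I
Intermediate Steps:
A(Q) = 0 (A(Q) = 0*Q = 0)
V = 24025 (V = (-155)**2 = 24025)
r(g) = sqrt(-137 + g)
V - r(0 + A(-2)*2) = 24025 - sqrt(-137 + (0 + 0*2)) = 24025 - sqrt(-137 + (0 + 0)) = 24025 - sqrt(-137 + 0) = 24025 - sqrt(-137) = 24025 - I*sqrt(137)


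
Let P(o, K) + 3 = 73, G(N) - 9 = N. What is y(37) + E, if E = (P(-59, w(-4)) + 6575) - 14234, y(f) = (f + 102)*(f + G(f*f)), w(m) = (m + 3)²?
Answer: 189096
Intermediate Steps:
G(N) = 9 + N
w(m) = (3 + m)²
P(o, K) = 70 (P(o, K) = -3 + 73 = 70)
y(f) = (102 + f)*(9 + f + f²) (y(f) = (f + 102)*(f + (9 + f*f)) = (102 + f)*(f + (9 + f²)) = (102 + f)*(9 + f + f²))
E = -7589 (E = (70 + 6575) - 14234 = 6645 - 14234 = -7589)
y(37) + E = (918 + 37³ + 103*37² + 111*37) - 7589 = (918 + 50653 + 103*1369 + 4107) - 7589 = (918 + 50653 + 141007 + 4107) - 7589 = 196685 - 7589 = 189096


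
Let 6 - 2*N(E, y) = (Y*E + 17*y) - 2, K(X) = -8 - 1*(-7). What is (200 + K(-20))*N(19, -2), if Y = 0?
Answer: 4179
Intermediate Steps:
K(X) = -1 (K(X) = -8 + 7 = -1)
N(E, y) = 4 - 17*y/2 (N(E, y) = 3 - ((0*E + 17*y) - 2)/2 = 3 - ((0 + 17*y) - 2)/2 = 3 - (17*y - 2)/2 = 3 - (-2 + 17*y)/2 = 3 + (1 - 17*y/2) = 4 - 17*y/2)
(200 + K(-20))*N(19, -2) = (200 - 1)*(4 - 17/2*(-2)) = 199*(4 + 17) = 199*21 = 4179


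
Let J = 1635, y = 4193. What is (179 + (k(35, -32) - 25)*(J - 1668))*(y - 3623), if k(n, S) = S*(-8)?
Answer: -4243080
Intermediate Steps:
k(n, S) = -8*S
(179 + (k(35, -32) - 25)*(J - 1668))*(y - 3623) = (179 + (-8*(-32) - 25)*(1635 - 1668))*(4193 - 3623) = (179 + (256 - 25)*(-33))*570 = (179 + 231*(-33))*570 = (179 - 7623)*570 = -7444*570 = -4243080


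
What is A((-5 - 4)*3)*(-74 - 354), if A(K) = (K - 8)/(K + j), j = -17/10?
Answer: -21400/41 ≈ -521.95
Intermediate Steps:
j = -17/10 (j = -17*1/10 = -17/10 ≈ -1.7000)
A(K) = (-8 + K)/(-17/10 + K) (A(K) = (K - 8)/(K - 17/10) = (-8 + K)/(-17/10 + K))
A((-5 - 4)*3)*(-74 - 354) = (10*(-8 + (-5 - 4)*3)/(-17 + 10*((-5 - 4)*3)))*(-74 - 354) = (10*(-8 - 9*3)/(-17 + 10*(-9*3)))*(-428) = (10*(-8 - 27)/(-17 + 10*(-27)))*(-428) = (10*(-35)/(-17 - 270))*(-428) = (10*(-35)/(-287))*(-428) = (10*(-1/287)*(-35))*(-428) = (50/41)*(-428) = -21400/41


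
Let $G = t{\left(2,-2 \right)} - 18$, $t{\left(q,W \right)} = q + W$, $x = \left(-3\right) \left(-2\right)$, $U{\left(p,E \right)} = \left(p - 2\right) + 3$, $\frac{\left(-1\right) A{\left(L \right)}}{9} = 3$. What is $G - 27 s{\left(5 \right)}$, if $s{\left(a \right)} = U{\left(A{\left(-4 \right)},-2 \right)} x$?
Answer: $4194$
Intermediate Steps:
$A{\left(L \right)} = -27$ ($A{\left(L \right)} = \left(-9\right) 3 = -27$)
$U{\left(p,E \right)} = 1 + p$ ($U{\left(p,E \right)} = \left(-2 + p\right) + 3 = 1 + p$)
$x = 6$
$t{\left(q,W \right)} = W + q$
$s{\left(a \right)} = -156$ ($s{\left(a \right)} = \left(1 - 27\right) 6 = \left(-26\right) 6 = -156$)
$G = -18$ ($G = \left(-2 + 2\right) - 18 = 0 - 18 = -18$)
$G - 27 s{\left(5 \right)} = -18 - -4212 = -18 + 4212 = 4194$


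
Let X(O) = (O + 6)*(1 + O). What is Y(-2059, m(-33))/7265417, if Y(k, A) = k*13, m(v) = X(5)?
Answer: -26767/7265417 ≈ -0.0036842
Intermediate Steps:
X(O) = (1 + O)*(6 + O) (X(O) = (6 + O)*(1 + O) = (1 + O)*(6 + O))
m(v) = 66 (m(v) = 6 + 5² + 7*5 = 6 + 25 + 35 = 66)
Y(k, A) = 13*k
Y(-2059, m(-33))/7265417 = (13*(-2059))/7265417 = -26767*1/7265417 = -26767/7265417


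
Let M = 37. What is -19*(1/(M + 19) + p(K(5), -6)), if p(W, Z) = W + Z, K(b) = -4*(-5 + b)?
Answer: 6365/56 ≈ 113.66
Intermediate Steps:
K(b) = 20 - 4*b
-19*(1/(M + 19) + p(K(5), -6)) = -19*(1/(37 + 19) + ((20 - 4*5) - 6)) = -19*(1/56 + ((20 - 20) - 6)) = -19*(1/56 + (0 - 6)) = -19*(1/56 - 6) = -19*(-335/56) = 6365/56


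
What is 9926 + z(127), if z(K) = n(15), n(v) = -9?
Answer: 9917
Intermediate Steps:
z(K) = -9
9926 + z(127) = 9926 - 9 = 9917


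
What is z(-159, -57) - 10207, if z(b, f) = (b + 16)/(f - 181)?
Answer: -2429123/238 ≈ -10206.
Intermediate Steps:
z(b, f) = (16 + b)/(-181 + f)
z(-159, -57) - 10207 = (16 - 159)/(-181 - 57) - 10207 = -143/(-238) - 10207 = -1/238*(-143) - 10207 = 143/238 - 10207 = -2429123/238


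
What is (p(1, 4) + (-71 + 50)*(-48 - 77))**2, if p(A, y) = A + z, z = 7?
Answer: 6932689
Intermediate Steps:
p(A, y) = 7 + A (p(A, y) = A + 7 = 7 + A)
(p(1, 4) + (-71 + 50)*(-48 - 77))**2 = ((7 + 1) + (-71 + 50)*(-48 - 77))**2 = (8 - 21*(-125))**2 = (8 + 2625)**2 = 2633**2 = 6932689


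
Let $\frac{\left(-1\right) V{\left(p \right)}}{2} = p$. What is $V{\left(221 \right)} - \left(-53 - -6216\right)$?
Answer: $-6605$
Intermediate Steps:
$V{\left(p \right)} = - 2 p$
$V{\left(221 \right)} - \left(-53 - -6216\right) = \left(-2\right) 221 - \left(-53 - -6216\right) = -442 - \left(-53 + 6216\right) = -442 - 6163 = -6605$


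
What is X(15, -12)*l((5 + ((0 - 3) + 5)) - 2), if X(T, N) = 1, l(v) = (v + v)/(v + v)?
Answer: 1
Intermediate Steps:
l(v) = 1 (l(v) = (2*v)/((2*v)) = (2*v)*(1/(2*v)) = 1)
X(15, -12)*l((5 + ((0 - 3) + 5)) - 2) = 1*1 = 1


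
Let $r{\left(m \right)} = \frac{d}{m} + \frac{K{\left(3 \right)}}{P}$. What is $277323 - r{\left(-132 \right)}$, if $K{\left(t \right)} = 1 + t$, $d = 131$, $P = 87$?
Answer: $\frac{1061596067}{3828} \approx 2.7732 \cdot 10^{5}$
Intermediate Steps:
$r{\left(m \right)} = \frac{4}{87} + \frac{131}{m}$ ($r{\left(m \right)} = \frac{131}{m} + \frac{1 + 3}{87} = \frac{131}{m} + 4 \cdot \frac{1}{87} = \frac{131}{m} + \frac{4}{87} = \frac{4}{87} + \frac{131}{m}$)
$277323 - r{\left(-132 \right)} = 277323 - \left(\frac{4}{87} + \frac{131}{-132}\right) = 277323 - \left(\frac{4}{87} + 131 \left(- \frac{1}{132}\right)\right) = 277323 - \left(\frac{4}{87} - \frac{131}{132}\right) = 277323 - - \frac{3623}{3828} = 277323 + \frac{3623}{3828} = \frac{1061596067}{3828}$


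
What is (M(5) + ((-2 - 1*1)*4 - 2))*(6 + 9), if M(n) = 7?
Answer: -105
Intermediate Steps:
(M(5) + ((-2 - 1*1)*4 - 2))*(6 + 9) = (7 + ((-2 - 1*1)*4 - 2))*(6 + 9) = (7 + ((-2 - 1)*4 - 2))*15 = (7 + (-3*4 - 2))*15 = (7 + (-12 - 2))*15 = (7 - 14)*15 = -7*15 = -105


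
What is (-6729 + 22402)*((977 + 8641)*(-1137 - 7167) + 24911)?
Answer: -1251378727753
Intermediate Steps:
(-6729 + 22402)*((977 + 8641)*(-1137 - 7167) + 24911) = 15673*(9618*(-8304) + 24911) = 15673*(-79867872 + 24911) = 15673*(-79842961) = -1251378727753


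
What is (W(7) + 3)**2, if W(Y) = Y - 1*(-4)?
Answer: 196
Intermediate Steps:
W(Y) = 4 + Y (W(Y) = Y + 4 = 4 + Y)
(W(7) + 3)**2 = ((4 + 7) + 3)**2 = (11 + 3)**2 = 14**2 = 196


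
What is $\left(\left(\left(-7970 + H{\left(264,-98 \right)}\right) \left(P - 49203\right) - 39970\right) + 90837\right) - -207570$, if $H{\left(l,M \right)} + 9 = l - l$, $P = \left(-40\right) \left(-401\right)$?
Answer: $264866014$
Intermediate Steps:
$P = 16040$
$H{\left(l,M \right)} = -9$ ($H{\left(l,M \right)} = -9 + \left(l - l\right) = -9 + 0 = -9$)
$\left(\left(\left(-7970 + H{\left(264,-98 \right)}\right) \left(P - 49203\right) - 39970\right) + 90837\right) - -207570 = \left(\left(\left(-7970 - 9\right) \left(16040 - 49203\right) - 39970\right) + 90837\right) - -207570 = \left(\left(\left(-7979\right) \left(-33163\right) - 39970\right) + 90837\right) + 207570 = \left(\left(264607577 - 39970\right) + 90837\right) + 207570 = \left(264567607 + 90837\right) + 207570 = 264658444 + 207570 = 264866014$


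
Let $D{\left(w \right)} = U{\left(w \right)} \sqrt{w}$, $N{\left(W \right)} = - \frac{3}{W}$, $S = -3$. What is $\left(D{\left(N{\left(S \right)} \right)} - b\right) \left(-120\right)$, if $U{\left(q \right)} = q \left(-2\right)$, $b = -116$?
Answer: $-13680$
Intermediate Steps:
$U{\left(q \right)} = - 2 q$
$D{\left(w \right)} = - 2 w^{\frac{3}{2}}$ ($D{\left(w \right)} = - 2 w \sqrt{w} = - 2 w^{\frac{3}{2}}$)
$\left(D{\left(N{\left(S \right)} \right)} - b\right) \left(-120\right) = \left(- 2 \left(- \frac{3}{-3}\right)^{\frac{3}{2}} - -116\right) \left(-120\right) = \left(- 2 \left(\left(-3\right) \left(- \frac{1}{3}\right)\right)^{\frac{3}{2}} + 116\right) \left(-120\right) = \left(- 2 \cdot 1^{\frac{3}{2}} + 116\right) \left(-120\right) = \left(\left(-2\right) 1 + 116\right) \left(-120\right) = \left(-2 + 116\right) \left(-120\right) = 114 \left(-120\right) = -13680$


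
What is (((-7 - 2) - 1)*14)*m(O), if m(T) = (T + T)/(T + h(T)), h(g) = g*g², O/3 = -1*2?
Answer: -280/37 ≈ -7.5676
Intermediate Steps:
O = -6 (O = 3*(-1*2) = 3*(-2) = -6)
h(g) = g³
m(T) = 2*T/(T + T³) (m(T) = (T + T)/(T + T³) = (2*T)/(T + T³) = 2*T/(T + T³))
(((-7 - 2) - 1)*14)*m(O) = (((-7 - 2) - 1)*14)*(2/(1 + (-6)²)) = ((-9 - 1)*14)*(2/(1 + 36)) = (-10*14)*(2/37) = -280/37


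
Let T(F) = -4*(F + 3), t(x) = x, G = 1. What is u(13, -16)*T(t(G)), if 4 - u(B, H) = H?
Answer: -320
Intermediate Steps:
u(B, H) = 4 - H
T(F) = -12 - 4*F (T(F) = -4*(3 + F) = -12 - 4*F)
u(13, -16)*T(t(G)) = (4 - 1*(-16))*(-12 - 4*1) = (4 + 16)*(-12 - 4) = 20*(-16) = -320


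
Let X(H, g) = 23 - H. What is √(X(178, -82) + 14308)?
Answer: √14153 ≈ 118.97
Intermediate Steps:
√(X(178, -82) + 14308) = √((23 - 1*178) + 14308) = √((23 - 178) + 14308) = √(-155 + 14308) = √14153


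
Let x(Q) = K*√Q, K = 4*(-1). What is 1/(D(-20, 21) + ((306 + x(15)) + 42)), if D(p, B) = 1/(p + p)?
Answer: 556760/193354561 + 6400*√15/193354561 ≈ 0.0030077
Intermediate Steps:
K = -4
x(Q) = -4*√Q
D(p, B) = 1/(2*p)
1/(D(-20, 21) + ((306 + x(15)) + 42)) = 1/((½)/(-20) + ((306 - 4*√15) + 42)) = 1/((½)*(-1/20) + (348 - 4*√15)) = 1/(-1/40 + (348 - 4*√15)) = 1/(13919/40 - 4*√15)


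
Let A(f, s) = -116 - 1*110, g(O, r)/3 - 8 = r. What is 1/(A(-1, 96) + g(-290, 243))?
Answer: 1/527 ≈ 0.0018975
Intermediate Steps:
g(O, r) = 24 + 3*r
A(f, s) = -226 (A(f, s) = -116 - 110 = -226)
1/(A(-1, 96) + g(-290, 243)) = 1/(-226 + (24 + 3*243)) = 1/(-226 + (24 + 729)) = 1/(-226 + 753) = 1/527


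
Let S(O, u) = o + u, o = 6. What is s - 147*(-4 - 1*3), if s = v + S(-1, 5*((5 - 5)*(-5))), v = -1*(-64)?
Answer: 1099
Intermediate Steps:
v = 64
S(O, u) = 6 + u
s = 70 (s = 64 + (6 + 5*((5 - 5)*(-5))) = 64 + (6 + 5*(0*(-5))) = 64 + (6 + 5*0) = 64 + (6 + 0) = 64 + 6 = 70)
s - 147*(-4 - 1*3) = 70 - 147*(-4 - 1*3) = 70 - 147*(-4 - 3) = 70 - 147*(-7) = 70 + 1029 = 1099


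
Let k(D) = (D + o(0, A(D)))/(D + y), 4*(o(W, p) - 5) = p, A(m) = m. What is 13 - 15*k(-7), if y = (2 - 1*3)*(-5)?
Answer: -121/8 ≈ -15.125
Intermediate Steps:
o(W, p) = 5 + p/4
y = 5 (y = (2 - 3)*(-5) = -1*(-5) = 5)
k(D) = (5 + 5*D/4)/(5 + D) (k(D) = (D + (5 + D/4))/(D + 5) = (5 + 5*D/4)/(5 + D))
13 - 15*k(-7) = 13 - 75*(4 - 7)/(4*(5 - 7)) = 13 - 75*(-3)/(4*(-2)) = 13 - 75*(-1)*(-3)/(4*2) = 13 - 15*15/8 = 13 - 225/8 = -121/8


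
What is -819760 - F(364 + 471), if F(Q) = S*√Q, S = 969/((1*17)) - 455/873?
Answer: -819760 - 49306*√835/873 ≈ -8.2139e+5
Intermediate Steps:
S = 49306/873 (S = 969/17 - 455*1/873 = 969*(1/17) - 455/873 = 57 - 455/873 = 49306/873 ≈ 56.479)
F(Q) = 49306*√Q/873
-819760 - F(364 + 471) = -819760 - 49306*√(364 + 471)/873 = -819760 - 49306*√835/873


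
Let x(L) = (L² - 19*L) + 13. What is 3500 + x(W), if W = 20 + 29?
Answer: 4983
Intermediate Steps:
W = 49
x(L) = 13 + L² - 19*L
3500 + x(W) = 3500 + (13 + 49² - 19*49) = 3500 + (13 + 2401 - 931) = 3500 + 1483 = 4983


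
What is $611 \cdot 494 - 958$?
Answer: $300876$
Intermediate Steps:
$611 \cdot 494 - 958 = 301834 - 958 = 300876$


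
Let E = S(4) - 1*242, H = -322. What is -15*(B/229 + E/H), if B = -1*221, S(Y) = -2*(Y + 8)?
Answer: 10980/5267 ≈ 2.0847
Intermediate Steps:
S(Y) = -16 - 2*Y (S(Y) = -2*(8 + Y) = -16 - 2*Y)
B = -221
E = -266 (E = (-16 - 2*4) - 1*242 = (-16 - 8) - 242 = -24 - 242 = -266)
-15*(B/229 + E/H) = -15*(-221/229 - 266/(-322)) = -15*(-221*1/229 - 266*(-1/322)) = -15*(-221/229 + 19/23) = -15*(-732/5267) = 10980/5267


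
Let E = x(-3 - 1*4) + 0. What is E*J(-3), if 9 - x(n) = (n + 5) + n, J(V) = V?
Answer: -54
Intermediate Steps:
x(n) = 4 - 2*n (x(n) = 9 - ((n + 5) + n) = 9 - ((5 + n) + n) = 9 - (5 + 2*n) = 9 + (-5 - 2*n) = 4 - 2*n)
E = 18 (E = (4 - 2*(-3 - 1*4)) + 0 = (4 - 2*(-3 - 4)) + 0 = (4 - 2*(-7)) + 0 = (4 + 14) + 0 = 18 + 0 = 18)
E*J(-3) = 18*(-3) = -54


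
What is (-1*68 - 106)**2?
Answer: 30276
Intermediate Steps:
(-1*68 - 106)**2 = (-68 - 106)**2 = (-174)**2 = 30276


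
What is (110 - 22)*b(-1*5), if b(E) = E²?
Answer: 2200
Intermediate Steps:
(110 - 22)*b(-1*5) = (110 - 22)*(-1*5)² = 88*(-5)² = 88*25 = 2200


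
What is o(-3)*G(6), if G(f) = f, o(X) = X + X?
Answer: -36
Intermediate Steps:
o(X) = 2*X
o(-3)*G(6) = (2*(-3))*6 = -6*6 = -36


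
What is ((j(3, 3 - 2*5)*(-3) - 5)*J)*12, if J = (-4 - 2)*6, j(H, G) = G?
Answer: -6912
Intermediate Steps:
J = -36 (J = -6*6 = -36)
((j(3, 3 - 2*5)*(-3) - 5)*J)*12 = (((3 - 2*5)*(-3) - 5)*(-36))*12 = (((3 - 10)*(-3) - 5)*(-36))*12 = ((-7*(-3) - 5)*(-36))*12 = ((21 - 5)*(-36))*12 = (16*(-36))*12 = -576*12 = -6912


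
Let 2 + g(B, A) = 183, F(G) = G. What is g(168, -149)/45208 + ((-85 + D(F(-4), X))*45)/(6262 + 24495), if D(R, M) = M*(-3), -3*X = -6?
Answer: -179559743/1390462456 ≈ -0.12914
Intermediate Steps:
X = 2 (X = -⅓*(-6) = 2)
g(B, A) = 181 (g(B, A) = -2 + 183 = 181)
D(R, M) = -3*M
g(168, -149)/45208 + ((-85 + D(F(-4), X))*45)/(6262 + 24495) = 181/45208 + ((-85 - 3*2)*45)/(6262 + 24495) = 181*(1/45208) + ((-85 - 6)*45)/30757 = 181/45208 - 91*45*(1/30757) = 181/45208 - 4095*1/30757 = 181/45208 - 4095/30757 = -179559743/1390462456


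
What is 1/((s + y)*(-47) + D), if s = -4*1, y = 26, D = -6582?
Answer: -1/7616 ≈ -0.00013130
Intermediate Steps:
s = -4
1/((s + y)*(-47) + D) = 1/((-4 + 26)*(-47) - 6582) = 1/(22*(-47) - 6582) = 1/(-1034 - 6582) = 1/(-7616) = -1/7616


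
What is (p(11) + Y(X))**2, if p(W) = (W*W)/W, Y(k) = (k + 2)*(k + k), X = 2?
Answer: 729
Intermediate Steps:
Y(k) = 2*k*(2 + k) (Y(k) = (2 + k)*(2*k) = 2*k*(2 + k))
p(W) = W (p(W) = W**2/W = W)
(p(11) + Y(X))**2 = (11 + 2*2*(2 + 2))**2 = (11 + 2*2*4)**2 = (11 + 16)**2 = 27**2 = 729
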